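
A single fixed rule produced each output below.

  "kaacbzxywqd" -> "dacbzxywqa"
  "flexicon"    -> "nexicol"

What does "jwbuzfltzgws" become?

sbuzfltzgww

Rule — delete the first character, then swap the first and last characters.
On "jwbuzfltzgws": the first step gives "wbuzfltzgws", and the second then gives "sbuzfltzgww".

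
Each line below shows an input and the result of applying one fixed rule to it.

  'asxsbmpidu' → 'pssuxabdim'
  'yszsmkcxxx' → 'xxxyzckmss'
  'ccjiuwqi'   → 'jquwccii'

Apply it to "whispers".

rsswehip

In each case the input is transformed by: sort the characters into alphabetical order, then swap the front and back halves of the string.
Applying both steps to "whispers": "ehiprssw", then "rsswehip".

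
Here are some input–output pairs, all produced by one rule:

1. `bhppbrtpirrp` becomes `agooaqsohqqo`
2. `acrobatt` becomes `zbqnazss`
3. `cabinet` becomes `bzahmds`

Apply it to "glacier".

fkzbhdq

Rule — shift every letter 1 place backward in the alphabet (wrapping around).
Applying that to "glacier" gives "fkzbhdq".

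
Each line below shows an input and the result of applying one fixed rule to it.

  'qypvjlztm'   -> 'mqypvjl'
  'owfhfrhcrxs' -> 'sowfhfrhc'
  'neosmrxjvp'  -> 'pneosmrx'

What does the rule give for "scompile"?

escomp

The transformation: move the last character to the front, then delete the last 2 characters.
On "scompile": the first step gives "escompil", and the second then gives "escomp".
(Check on "qypvjlztm": → "mqypvjlzt" → "mqypvjl" ✓)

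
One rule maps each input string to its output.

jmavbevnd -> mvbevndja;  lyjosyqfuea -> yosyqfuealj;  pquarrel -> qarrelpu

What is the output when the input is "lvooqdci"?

Each output is the input with this applied: move the first 2 characters to the end (rotate left by 2), then swap the first and last characters.
On "lvooqdci": the first step gives "ooqdcilv", and the second then gives "voqdcilo".

voqdcilo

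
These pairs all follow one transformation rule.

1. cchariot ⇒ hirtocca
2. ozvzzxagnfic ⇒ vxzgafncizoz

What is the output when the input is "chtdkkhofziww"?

Looking at the pairs, the operation is to swap each adjacent pair of characters (1↔2, 3↔4, ...), then move the first 3 characters to the end (rotate left by 3).
For "chtdkkhofziww", step one produces "hcdtkkohzfwiw"; step two turns that into "tkkohzfwiwhcd".

tkkohzfwiwhcd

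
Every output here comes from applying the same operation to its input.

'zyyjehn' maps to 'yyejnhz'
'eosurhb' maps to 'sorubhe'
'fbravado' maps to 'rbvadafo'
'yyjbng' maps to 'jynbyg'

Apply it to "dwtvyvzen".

What's happening: move the first character to the end, then swap each adjacent pair of characters (1↔2, 3↔4, ...).
For "dwtvyvzen", step one produces "wtvyvzend"; step two turns that into "twyvzvned".

twyvzvned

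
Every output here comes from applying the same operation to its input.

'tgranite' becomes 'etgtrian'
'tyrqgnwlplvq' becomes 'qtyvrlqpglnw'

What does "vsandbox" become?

Looking at the pairs, the operation is to swap the first and last characters, then take characters alternately from the front and the back (1st, last, 2nd, 2nd-last, ...).
"vsandbox" → "xsandbov" → "xvsoabnd".

xvsoabnd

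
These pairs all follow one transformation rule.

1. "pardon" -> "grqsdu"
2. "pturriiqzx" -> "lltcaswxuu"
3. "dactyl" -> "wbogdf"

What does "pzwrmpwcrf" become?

The rule is to shift every letter 3 places forward in the alphabet (wrapping around), then swap the front and back halves of the string.
"pzwrmpwcrf" → "sczupszfui" → "szfuisczup".
(Check on "pturriiqzx": → "swxuulltca" → "lltcaswxuu" ✓)

szfuisczup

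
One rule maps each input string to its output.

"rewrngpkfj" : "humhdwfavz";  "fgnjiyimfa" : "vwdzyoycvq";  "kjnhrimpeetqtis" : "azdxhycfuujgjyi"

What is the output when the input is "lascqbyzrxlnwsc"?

bqisgrophnbdmis

The pattern: shift every letter 10 places backward in the alphabet (wrapping around).
"lascqbyzrxlnwsc" → "bqisgrophnbdmis".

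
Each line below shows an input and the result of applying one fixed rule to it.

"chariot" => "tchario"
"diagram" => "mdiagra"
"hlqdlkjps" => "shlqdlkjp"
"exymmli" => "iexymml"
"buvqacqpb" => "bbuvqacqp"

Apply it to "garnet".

tgarne

The pattern: move the last character to the front.
On "garnet" that produces "tgarne".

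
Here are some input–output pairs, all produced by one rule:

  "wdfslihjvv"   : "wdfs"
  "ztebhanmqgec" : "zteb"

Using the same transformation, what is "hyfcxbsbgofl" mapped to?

hyfc

The rule is to keep only the first 4 characters.
Applying that to "hyfcxbsbgofl" gives "hyfc".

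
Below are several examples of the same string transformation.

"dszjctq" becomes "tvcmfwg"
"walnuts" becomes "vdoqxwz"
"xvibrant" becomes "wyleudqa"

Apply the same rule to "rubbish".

kxeelvu

Each output is the input with this applied: swap the first and last characters, then shift every letter 3 places forward in the alphabet (wrapping around).
Working it through for "rubbish": intermediate "hubbisr", final "kxeelvu".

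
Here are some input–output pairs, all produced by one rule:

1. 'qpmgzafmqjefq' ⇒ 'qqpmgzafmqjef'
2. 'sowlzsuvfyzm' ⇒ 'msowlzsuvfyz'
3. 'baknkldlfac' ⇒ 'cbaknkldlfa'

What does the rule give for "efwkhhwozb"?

Rule — move the last character to the front.
So "efwkhhwozb" becomes "befwkhhwoz".

befwkhhwoz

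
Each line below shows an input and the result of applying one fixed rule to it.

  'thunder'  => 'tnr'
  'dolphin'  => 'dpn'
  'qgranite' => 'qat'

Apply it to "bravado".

bvo

The rule is to keep one character in every 3, starting at position 1 (positions 1st, 4th, 7th, ...).
"bravado" → "bvo".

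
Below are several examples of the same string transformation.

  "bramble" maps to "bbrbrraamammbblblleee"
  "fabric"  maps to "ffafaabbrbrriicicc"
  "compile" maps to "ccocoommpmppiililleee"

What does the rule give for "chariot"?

cchchhaararriioioottt

Each output is the input with this applied: repeat every character 3 times, then swap each adjacent pair of characters (1↔2, 3↔4, ...).
On "chariot" that produces "cchchhaararriioioottt".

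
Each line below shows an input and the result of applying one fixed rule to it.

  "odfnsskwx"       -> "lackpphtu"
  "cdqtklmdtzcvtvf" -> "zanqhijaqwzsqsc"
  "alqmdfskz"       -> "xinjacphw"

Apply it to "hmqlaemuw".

Rule — shift every letter 3 places backward in the alphabet (wrapping around).
On "hmqlaemuw" that produces "ejnixbjrt".

ejnixbjrt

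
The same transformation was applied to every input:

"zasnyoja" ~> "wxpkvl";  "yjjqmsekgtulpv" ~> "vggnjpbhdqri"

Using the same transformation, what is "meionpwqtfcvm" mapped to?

Rule — shift every letter 3 places backward in the alphabet (wrapping around), then delete the last 2 characters.
On "meionpwqtfcvm": the first step gives "jbflkmtnqczsj", and the second then gives "jbflkmtnqcz".
(Check on "yjjqmsekgtulpv": → "vggnjpbhdqrims" → "vggnjpbhdqri" ✓)

jbflkmtnqcz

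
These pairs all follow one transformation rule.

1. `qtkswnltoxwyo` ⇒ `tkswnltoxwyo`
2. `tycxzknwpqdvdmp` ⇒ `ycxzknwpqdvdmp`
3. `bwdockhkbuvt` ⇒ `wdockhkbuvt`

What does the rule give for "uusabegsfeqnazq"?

usabegsfeqnazq

Looking at the pairs, the operation is to delete the first character.
On "uusabegsfeqnazq" that produces "usabegsfeqnazq".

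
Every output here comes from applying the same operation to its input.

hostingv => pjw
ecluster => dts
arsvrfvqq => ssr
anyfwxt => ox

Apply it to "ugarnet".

The pattern: shift every letter 1 place forward in the alphabet (wrapping around), then keep one character in every 3, starting at position 2 (positions 2nd, 5th, 8th, ...).
"ugarnet" → "vhbsofu" → "ho".

ho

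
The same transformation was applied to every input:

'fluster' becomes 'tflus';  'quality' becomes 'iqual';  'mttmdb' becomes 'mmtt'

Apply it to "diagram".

Looking at the pairs, the operation is to delete the last 2 characters, then move the last character to the front.
On "diagram": the first step gives "diagr", and the second then gives "rdiag".

rdiag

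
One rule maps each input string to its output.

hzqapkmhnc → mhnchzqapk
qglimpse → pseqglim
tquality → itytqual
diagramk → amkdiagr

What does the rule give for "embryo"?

Each output is the input with this applied: move the first character to the end, then swap the front and back halves of the string.
"embryo" → "mbryoe" → "yoembr".

yoembr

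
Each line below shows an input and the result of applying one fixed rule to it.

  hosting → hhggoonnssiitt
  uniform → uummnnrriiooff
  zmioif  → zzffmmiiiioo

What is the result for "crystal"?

What's happening: take characters alternately from the front and the back (1st, last, 2nd, 2nd-last, ...), then double every character.
Starting from "crystal": after the first operation, "clrayts"; after the second, "ccllrraayyttss".
(Check on "zmioif": → "zfmiio" → "zzffmmiiiioo" ✓)

ccllrraayyttss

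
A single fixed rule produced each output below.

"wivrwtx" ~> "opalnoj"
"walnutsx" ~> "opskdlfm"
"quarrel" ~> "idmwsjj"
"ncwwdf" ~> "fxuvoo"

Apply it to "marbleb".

Each output is the input with this applied: shift every letter 8 places backward in the alphabet (wrapping around), then take characters alternately from the front and the back (1st, last, 2nd, 2nd-last, ...).
Starting from "marbleb": after the first operation, "esjtdwt"; after the second, "etswjdt".

etswjdt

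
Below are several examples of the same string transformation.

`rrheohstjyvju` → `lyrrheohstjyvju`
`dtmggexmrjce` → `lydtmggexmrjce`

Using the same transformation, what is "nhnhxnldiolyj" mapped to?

The rule is to prepend "ly".
Applying that to "nhnhxnldiolyj" gives "lynhnhxnldiolyj".

lynhnhxnldiolyj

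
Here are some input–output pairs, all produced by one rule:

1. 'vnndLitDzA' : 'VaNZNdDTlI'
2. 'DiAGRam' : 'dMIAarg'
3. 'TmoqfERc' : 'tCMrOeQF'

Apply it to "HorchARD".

Rule — take characters alternately from the front and the back (1st, last, 2nd, 2nd-last, ...), then flip the case of every letter.
"HorchARD" → "HDoRrAch" → "hdOrRaCH".

hdOrRaCH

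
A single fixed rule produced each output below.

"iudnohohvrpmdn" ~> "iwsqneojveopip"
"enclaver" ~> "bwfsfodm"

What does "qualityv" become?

Each output is the input with this applied: shift every letter 1 place forward in the alphabet (wrapping around), then swap the front and back halves of the string.
For "qualityv", step one produces "rvbmjuzw"; step two turns that into "juzwrvbm".

juzwrvbm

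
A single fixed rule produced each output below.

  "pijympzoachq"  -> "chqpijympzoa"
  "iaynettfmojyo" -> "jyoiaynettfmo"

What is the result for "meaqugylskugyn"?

The rule is to move the last 3 characters to the front (rotate right by 3).
On "meaqugylskugyn" that produces "gynmeaqugylsku".

gynmeaqugylsku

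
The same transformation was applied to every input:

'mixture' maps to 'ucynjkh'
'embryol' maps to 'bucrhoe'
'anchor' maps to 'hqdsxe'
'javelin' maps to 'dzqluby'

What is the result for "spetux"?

Rule — shift every letter 10 places backward in the alphabet (wrapping around), then move the last character to the front.
On "spetux": the first step gives "ifujkn", and the second then gives "nifujk".

nifujk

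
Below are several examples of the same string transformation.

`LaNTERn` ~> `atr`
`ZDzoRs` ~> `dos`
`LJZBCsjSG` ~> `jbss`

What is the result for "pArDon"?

adn

The rule is to keep every other character starting from the second (positions 2nd, 4th, 6th, ...), then convert every letter to lowercase.
Working it through for "pArDon": intermediate "ADn", final "adn".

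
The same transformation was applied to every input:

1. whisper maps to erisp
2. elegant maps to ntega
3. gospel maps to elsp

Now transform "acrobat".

atrob

The pattern: delete the first 2 characters, then move the last 2 characters to the front (rotate right by 2).
"acrobat" → "robat" → "atrob".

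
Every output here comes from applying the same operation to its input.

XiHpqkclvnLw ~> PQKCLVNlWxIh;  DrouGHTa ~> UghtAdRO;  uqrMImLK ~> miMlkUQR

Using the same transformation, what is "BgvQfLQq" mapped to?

qFlqQbGV

The pattern: flip the case of every letter, then move the first 3 characters to the end (rotate left by 3).
Starting from "BgvQfLQq": after the first operation, "bGVqFlqQ"; after the second, "qFlqQbGV".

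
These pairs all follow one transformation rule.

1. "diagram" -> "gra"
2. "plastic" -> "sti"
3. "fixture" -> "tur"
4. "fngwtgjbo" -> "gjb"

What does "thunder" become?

Each output is the input with this applied: delete the last character, then keep only the last 3 characters.
Starting from "thunder": after the first operation, "thunde"; after the second, "nde".

nde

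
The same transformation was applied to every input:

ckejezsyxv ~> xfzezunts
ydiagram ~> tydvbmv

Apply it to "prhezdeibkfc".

Each output is the input with this applied: shift every letter 5 places backward in the alphabet (wrapping around), then delete the last character.
For "prhezdeibkfc", step one produces "kmczuyzdwfax"; step two turns that into "kmczuyzdwfa".

kmczuyzdwfa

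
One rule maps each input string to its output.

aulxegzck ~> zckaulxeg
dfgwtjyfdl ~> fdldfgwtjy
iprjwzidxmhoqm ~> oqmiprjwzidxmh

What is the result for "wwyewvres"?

The rule is to move the last 3 characters to the front (rotate right by 3).
Applying that to "wwyewvres" gives "reswwyewv".

reswwyewv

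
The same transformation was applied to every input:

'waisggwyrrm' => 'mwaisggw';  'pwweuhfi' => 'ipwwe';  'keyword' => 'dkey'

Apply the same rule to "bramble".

Looking at the pairs, the operation is to move the last character to the front, then delete the last 3 characters.
For "bramble" the result is "ebra".

ebra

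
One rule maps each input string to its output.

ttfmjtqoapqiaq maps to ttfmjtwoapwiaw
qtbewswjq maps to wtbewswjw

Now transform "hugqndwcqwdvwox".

Each output is the input with this applied: replace every "q" with "w".
"hugqndwcqwdvwox" → "hugwndwcwwdvwox".

hugwndwcwwdvwox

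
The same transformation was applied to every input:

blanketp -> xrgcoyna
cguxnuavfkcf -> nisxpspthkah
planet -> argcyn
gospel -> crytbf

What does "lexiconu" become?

In each case the input is transformed by: swap the front and back halves of the string, then shift every letter 13 places forward in the alphabet (wrapping around) — i.e. ROT13.
Starting from "lexiconu": after the first operation, "conulexi"; after the second, "pbahyrkv".

pbahyrkv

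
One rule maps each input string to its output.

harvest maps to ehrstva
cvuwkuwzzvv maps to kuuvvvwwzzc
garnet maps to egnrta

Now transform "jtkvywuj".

jktuvwyj

Looking at the pairs, the operation is to sort the characters into alphabetical order, then move the first character to the end.
So "jtkvywuj" becomes "jktuvwyj".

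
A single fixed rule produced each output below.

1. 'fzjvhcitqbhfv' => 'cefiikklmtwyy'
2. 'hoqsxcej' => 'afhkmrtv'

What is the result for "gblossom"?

ejoprrvv

The rule is to shift every letter 3 places forward in the alphabet (wrapping around), then sort the characters into alphabetical order.
For "gblossom", step one produces "jeorvvrp"; step two turns that into "ejoprrvv".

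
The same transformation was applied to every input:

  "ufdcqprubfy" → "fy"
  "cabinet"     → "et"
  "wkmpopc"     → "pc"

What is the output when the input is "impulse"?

se

In each case the input is transformed by: keep only the last 2 characters.
"impulse" → "se".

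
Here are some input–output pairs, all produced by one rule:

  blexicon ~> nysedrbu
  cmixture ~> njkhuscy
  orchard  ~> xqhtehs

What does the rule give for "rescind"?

Each output is the input with this applied: shift every letter 10 places backward in the alphabet (wrapping around), then move the first 3 characters to the end (rotate left by 3).
Applying both steps to "rescind": "huisydt", then "sydthui".

sydthui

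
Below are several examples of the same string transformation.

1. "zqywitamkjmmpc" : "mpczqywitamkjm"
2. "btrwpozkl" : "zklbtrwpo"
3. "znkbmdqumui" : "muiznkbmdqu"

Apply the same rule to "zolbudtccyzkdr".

kdrzolbudtccyz

The rule is to move the last 3 characters to the front (rotate right by 3).
Doing the same to "zolbudtccyzkdr": "kdrzolbudtccyz".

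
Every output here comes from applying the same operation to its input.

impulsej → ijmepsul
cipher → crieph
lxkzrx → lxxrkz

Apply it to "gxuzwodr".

grxduozw

In each case the input is transformed by: take characters alternately from the front and the back (1st, last, 2nd, 2nd-last, ...).
So "gxuzwodr" becomes "grxduozw".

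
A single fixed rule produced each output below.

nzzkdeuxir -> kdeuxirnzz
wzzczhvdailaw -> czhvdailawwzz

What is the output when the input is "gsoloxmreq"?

loxmreqgso

What's happening: move the first 3 characters to the end (rotate left by 3).
"gsoloxmreq" → "loxmreqgso".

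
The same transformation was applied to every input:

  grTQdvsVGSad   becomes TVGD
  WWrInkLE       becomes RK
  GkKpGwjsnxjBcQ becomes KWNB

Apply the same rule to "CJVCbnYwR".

The rule is to keep one character in every 3, starting at position 3 (positions 3rd, 6th, 9th, ...), then convert every letter to uppercase.
On "CJVCbnYwR": the first step gives "VnR", and the second then gives "VNR".
(Check on "GkKpGwjsnxjBcQ": → "KwnB" → "KWNB" ✓)

VNR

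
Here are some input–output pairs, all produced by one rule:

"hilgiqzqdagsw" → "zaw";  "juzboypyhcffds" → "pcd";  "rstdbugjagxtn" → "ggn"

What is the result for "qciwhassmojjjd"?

soj

Looking at the pairs, the operation is to keep one character in every 3, starting at position 1 (positions 1st, 4th, 7th, ...), then keep only the last 3 characters.
Starting from "qciwhassmojjjd": after the first operation, "qwsoj"; after the second, "soj".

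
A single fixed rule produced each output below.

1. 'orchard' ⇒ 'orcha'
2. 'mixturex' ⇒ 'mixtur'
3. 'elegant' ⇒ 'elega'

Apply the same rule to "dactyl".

Each output is the input with this applied: delete the last 2 characters.
For "dactyl" the result is "dact".

dact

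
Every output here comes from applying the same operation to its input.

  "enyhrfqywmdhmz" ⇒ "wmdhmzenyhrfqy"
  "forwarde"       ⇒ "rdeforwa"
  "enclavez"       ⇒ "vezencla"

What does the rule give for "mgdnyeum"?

eummgdny

What's happening: move the first character to the end, then swap the front and back halves of the string.
Working it through for "mgdnyeum": intermediate "gdnyeumm", final "eummgdny".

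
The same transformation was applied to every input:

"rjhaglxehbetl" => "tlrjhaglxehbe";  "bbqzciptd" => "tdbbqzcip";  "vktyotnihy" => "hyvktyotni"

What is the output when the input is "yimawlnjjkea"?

eayimawlnjjk

The pattern: move the last 2 characters to the front (rotate right by 2).
So "yimawlnjjkea" becomes "eayimawlnjjk".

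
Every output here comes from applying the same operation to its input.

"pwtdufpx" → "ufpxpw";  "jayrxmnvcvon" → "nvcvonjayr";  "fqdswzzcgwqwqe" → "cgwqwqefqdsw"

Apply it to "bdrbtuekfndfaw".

Each output is the input with this applied: swap the front and back halves of the string, then delete the last 2 characters.
For "bdrbtuekfndfaw", step one produces "kfndfawbdrbtue"; step two turns that into "kfndfawbdrbt".

kfndfawbdrbt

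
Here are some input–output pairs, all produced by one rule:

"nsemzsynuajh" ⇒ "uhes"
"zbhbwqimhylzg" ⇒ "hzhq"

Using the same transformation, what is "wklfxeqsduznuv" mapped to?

dnle

The transformation: keep one character in every 3, starting at position 3 (positions 3rd, 6th, 9th, ...), then move the first 2 characters to the end (rotate left by 2).
"wklfxeqsduznuv" → "ledn" → "dnle".
(Check on "nsemzsynuajh": → "esuh" → "uhes" ✓)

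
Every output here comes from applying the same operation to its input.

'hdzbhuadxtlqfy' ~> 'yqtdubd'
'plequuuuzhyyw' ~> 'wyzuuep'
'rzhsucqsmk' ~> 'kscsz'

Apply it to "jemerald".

daee

What's happening: reverse the string, then keep every other character starting from the first (positions 1st, 3rd, 5th, ...).
On "jemerald": the first step gives "dlaremej", and the second then gives "daee".
(Check on "plequuuuzhyyw": → "wyyhzuuuuqelp" → "wyzuuep" ✓)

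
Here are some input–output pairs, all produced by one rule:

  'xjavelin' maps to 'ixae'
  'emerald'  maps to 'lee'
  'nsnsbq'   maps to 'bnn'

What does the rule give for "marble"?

In each case the input is transformed by: move the last 3 characters to the front (rotate right by 3), then keep every other character starting from the second (positions 2nd, 4th, 6th, ...).
Working it through for "marble": intermediate "blemar", final "lmr".

lmr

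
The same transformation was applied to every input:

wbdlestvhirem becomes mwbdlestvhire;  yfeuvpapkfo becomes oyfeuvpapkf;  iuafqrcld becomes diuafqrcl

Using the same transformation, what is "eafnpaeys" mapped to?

Each output is the input with this applied: move the last character to the front.
For "eafnpaeys" the result is "seafnpaey".

seafnpaey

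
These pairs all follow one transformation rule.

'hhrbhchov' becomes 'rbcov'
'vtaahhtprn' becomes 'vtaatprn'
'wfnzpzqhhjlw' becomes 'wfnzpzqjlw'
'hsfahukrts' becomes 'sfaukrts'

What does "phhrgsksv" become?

prgsksv

The transformation: remove every "h".
"phhrgsksv" → "prgsksv".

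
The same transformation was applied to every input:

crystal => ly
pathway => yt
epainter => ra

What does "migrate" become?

The pattern: move the last 3 characters to the front (rotate right by 3), then keep one character in every 3, starting at position 3 (positions 3rd, 6th, 9th, ...).
On "migrate": the first step gives "atemigr", and the second then gives "eg".

eg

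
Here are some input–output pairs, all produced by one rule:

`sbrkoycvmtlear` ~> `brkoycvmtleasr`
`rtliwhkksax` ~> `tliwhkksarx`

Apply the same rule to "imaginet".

magineit

The pattern: swap the first and last characters, then move the first character to the end.
Working it through for "imaginet": intermediate "tmaginei", final "magineit".
(Check on "sbrkoycvmtlear": → "rbrkoycvmtleas" → "brkoycvmtleasr" ✓)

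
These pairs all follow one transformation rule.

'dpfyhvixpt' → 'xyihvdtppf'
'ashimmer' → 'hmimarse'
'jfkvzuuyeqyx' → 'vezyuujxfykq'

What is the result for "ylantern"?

aentynlr

The pattern: take characters alternately from the front and the back (1st, last, 2nd, 2nd-last, ...), then swap the front and back halves of the string.
Working it through for "ylantern": intermediate "ynlraent", final "aentynlr".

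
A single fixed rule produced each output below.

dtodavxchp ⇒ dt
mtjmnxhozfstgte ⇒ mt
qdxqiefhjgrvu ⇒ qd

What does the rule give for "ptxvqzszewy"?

In each case the input is transformed by: keep only the first 2 characters.
So "ptxvqzszewy" becomes "pt".

pt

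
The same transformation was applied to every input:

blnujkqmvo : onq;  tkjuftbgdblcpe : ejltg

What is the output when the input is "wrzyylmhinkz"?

zzil

In each case the input is transformed by: take characters alternately from the front and the back (1st, last, 2nd, 2nd-last, ...), then keep one character in every 3, starting at position 2 (positions 2nd, 5th, 8th, ...).
Applying both steps to "wrzyylmhinkz": "wzrkznyiyhlm", then "zzil".
(Check on "blnujkqmvo": → "bolvnmuqjk" → "onq" ✓)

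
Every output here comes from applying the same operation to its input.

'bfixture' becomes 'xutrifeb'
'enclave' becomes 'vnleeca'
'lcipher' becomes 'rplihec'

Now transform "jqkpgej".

Each output is the input with this applied: sort the characters into reverse alphabetical order.
Applying that to "jqkpgej" gives "qpkjjge".

qpkjjge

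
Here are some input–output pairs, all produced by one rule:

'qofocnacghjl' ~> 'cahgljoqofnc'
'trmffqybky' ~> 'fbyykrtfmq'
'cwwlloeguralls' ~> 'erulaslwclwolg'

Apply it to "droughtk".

The rule is to swap each adjacent pair of characters (1↔2, 3↔4, ...), then swap the front and back halves of the string.
Starting from "droughtk": after the first operation, "rduohgkt"; after the second, "hgktrduo".

hgktrduo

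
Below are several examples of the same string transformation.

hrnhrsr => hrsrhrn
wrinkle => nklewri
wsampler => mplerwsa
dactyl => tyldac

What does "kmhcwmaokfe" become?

What's happening: move the first 3 characters to the end (rotate left by 3).
"kmhcwmaokfe" → "cwmaokfekmh".

cwmaokfekmh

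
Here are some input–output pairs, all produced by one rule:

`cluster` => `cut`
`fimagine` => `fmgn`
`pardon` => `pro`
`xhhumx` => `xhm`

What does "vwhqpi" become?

vhp

What's happening: swap each adjacent pair of characters (1↔2, 3↔4, ...), then keep every other character starting from the second (positions 2nd, 4th, 6th, ...).
Applying both steps to "vwhqpi": "wvqhip", then "vhp".
(Check on "fimagine": → "ifamigen" → "fmgn" ✓)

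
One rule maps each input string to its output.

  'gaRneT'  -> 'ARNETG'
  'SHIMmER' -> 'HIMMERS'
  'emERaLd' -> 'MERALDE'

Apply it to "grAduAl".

The rule is to move the first character to the end, then convert every letter to uppercase.
Starting from "grAduAl": after the first operation, "rAduAlg"; after the second, "RADUALG".
(Check on "emERaLd": → "mERaLde" → "MERALDE" ✓)

RADUALG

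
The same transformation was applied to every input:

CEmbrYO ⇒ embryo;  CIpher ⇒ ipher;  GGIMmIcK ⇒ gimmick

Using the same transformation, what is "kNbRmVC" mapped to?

The transformation: delete the first character, then convert every letter to lowercase.
"kNbRmVC" → "NbRmVC" → "nbrmvc".

nbrmvc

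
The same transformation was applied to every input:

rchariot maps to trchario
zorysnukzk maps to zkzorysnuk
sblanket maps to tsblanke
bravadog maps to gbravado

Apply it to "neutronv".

vneutron

Looking at the pairs, the operation is to swap the front and back halves of the string, then move the first 3 characters to the end (rotate left by 3).
On "neutronv": the first step gives "ronvneut", and the second then gives "vneutron".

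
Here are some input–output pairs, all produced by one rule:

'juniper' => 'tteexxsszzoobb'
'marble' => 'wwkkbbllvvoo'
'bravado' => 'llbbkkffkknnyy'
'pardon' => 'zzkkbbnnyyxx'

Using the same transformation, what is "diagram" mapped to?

nnsskkqqbbkkww

The rule is to double every character, then shift every letter 10 places forward in the alphabet (wrapping around).
For "diagram" the result is "nnsskkqqbbkkww".
(Check on "juniper": → "jjuunniippeerr" → "tteexxsszzoobb" ✓)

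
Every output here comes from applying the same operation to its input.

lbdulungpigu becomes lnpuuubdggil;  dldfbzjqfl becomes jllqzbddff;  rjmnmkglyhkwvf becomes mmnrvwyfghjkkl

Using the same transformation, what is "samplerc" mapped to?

In each case the input is transformed by: sort the characters into alphabetical order, then swap the front and back halves of the string.
On "samplerc": the first step gives "acelmprs", and the second then gives "mprsacel".

mprsacel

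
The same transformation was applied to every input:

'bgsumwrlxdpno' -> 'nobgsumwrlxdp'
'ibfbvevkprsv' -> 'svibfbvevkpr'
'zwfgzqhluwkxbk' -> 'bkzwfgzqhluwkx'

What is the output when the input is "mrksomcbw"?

In each case the input is transformed by: move the last 2 characters to the front (rotate right by 2).
For "mrksomcbw" the result is "bwmrksomc".

bwmrksomc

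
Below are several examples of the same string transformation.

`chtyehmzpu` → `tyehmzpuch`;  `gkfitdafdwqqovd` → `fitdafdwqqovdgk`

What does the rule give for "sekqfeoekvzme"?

kqfeoekvzmese

Rule — move the first 2 characters to the end (rotate left by 2).
For "sekqfeoekvzme" the result is "kqfeoekvzmese".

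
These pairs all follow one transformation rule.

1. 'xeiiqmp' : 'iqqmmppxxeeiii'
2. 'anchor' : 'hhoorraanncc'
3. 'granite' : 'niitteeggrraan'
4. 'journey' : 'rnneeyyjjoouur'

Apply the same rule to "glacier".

Each output is the input with this applied: double every character, then swap the front and back halves of the string.
Starting from "glacier": after the first operation, "ggllaacciieerr"; after the second, "ciieerrggllaac".

ciieerrggllaac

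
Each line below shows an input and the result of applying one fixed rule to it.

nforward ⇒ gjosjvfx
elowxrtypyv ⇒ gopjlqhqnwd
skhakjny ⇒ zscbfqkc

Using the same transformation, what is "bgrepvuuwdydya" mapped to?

jwhnmmovqvqsty

The transformation: shift every letter 8 places backward in the alphabet (wrapping around), then move the first 2 characters to the end (rotate left by 2).
On "bgrepvuuwdydya": the first step gives "tyjwhnmmovqvqs", and the second then gives "jwhnmmovqvqsty".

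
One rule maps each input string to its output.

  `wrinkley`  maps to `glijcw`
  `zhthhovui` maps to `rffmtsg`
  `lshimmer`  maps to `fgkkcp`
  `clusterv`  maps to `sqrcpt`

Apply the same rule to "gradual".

ybsyj

Each output is the input with this applied: delete the first 2 characters, then shift every letter 2 places backward in the alphabet (wrapping around).
Applying both steps to "gradual": "adual", then "ybsyj".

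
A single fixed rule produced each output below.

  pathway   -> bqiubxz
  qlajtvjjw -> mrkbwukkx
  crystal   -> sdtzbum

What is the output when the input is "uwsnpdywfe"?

Each output is the input with this applied: shift every letter 1 place forward in the alphabet (wrapping around), then swap each adjacent pair of characters (1↔2, 3↔4, ...).
On "uwsnpdywfe": the first step gives "vxtoqezxgf", and the second then gives "xvoteqxzfg".
(Check on "crystal": → "dsztubm" → "sdtzbum" ✓)

xvoteqxzfg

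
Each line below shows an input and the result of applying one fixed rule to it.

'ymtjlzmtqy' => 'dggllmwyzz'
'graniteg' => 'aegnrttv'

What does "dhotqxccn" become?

abdgkppqu

The transformation: shift every letter 13 places forward in the alphabet (wrapping around) — i.e. ROT13, then sort the characters into alphabetical order.
For "dhotqxccn", step one produces "qubgdkppa"; step two turns that into "abdgkppqu".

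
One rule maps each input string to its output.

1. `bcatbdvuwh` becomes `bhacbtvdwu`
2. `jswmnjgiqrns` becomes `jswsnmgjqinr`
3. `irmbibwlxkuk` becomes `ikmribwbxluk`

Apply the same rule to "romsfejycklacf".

rfmofsjecylkca

The transformation: move the last character to the front, then swap each adjacent pair of characters (1↔2, 3↔4, ...).
Doing the same to "romsfejycklacf": "rfmofsjecylkca".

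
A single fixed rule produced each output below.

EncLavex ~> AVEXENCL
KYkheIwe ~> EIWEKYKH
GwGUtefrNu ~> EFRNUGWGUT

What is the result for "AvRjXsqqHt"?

Rule — swap the front and back halves of the string, then convert every letter to uppercase.
"AvRjXsqqHt" → "sqqHtAvRjX" → "SQQHTAVRJX".

SQQHTAVRJX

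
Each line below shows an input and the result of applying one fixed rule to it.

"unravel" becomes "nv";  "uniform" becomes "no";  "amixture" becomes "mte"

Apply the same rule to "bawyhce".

ah

In each case the input is transformed by: keep one character in every 3, starting at position 2 (positions 2nd, 5th, 8th, ...).
"bawyhce" → "ah".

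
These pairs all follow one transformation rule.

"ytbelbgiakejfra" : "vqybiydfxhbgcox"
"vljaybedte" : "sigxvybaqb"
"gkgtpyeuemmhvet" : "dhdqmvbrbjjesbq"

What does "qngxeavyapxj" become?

Rule — shift every letter 3 places backward in the alphabet (wrapping around).
"qngxeavyapxj" → "nkdubxsvxmug".

nkdubxsvxmug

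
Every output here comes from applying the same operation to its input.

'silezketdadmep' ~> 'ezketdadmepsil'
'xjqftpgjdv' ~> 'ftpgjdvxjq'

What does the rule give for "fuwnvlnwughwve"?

In each case the input is transformed by: move the first 3 characters to the end (rotate left by 3).
For "fuwnvlnwughwve" the result is "nvlnwughwvefuw".

nvlnwughwvefuw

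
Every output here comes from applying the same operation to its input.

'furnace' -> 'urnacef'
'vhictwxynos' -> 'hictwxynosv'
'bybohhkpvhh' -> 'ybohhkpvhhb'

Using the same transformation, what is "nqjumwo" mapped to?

qjumwon

In each case the input is transformed by: move the first character to the end.
Applying that to "nqjumwo" gives "qjumwon".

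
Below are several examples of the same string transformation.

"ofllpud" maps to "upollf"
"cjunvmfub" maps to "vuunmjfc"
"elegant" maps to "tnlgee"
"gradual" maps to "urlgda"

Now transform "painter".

trpnie

Looking at the pairs, the operation is to sort the characters into reverse alphabetical order, then delete the last character.
Working it through for "painter": intermediate "trpniea", final "trpnie".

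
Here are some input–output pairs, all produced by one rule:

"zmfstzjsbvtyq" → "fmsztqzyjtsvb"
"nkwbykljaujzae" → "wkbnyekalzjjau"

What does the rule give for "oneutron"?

enuotnro

In each case the input is transformed by: move the first 2 characters to the end (rotate left by 2), then take characters alternately from the front and the back (1st, last, 2nd, 2nd-last, ...).
Working it through for "oneutron": intermediate "eutronon", final "enuotnro".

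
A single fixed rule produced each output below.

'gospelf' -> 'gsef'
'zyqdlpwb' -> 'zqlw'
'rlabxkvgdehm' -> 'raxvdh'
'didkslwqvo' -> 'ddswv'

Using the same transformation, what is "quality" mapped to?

In each case the input is transformed by: keep every other character starting from the first (positions 1st, 3rd, 5th, ...).
On "quality" that produces "qaiy".

qaiy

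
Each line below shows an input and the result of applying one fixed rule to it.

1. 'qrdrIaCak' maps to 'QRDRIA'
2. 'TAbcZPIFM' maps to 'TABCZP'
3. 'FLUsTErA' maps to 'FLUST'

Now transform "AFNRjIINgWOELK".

The transformation: delete the last 3 characters, then convert every letter to uppercase.
On "AFNRjIINgWOELK": the first step gives "AFNRjIINgWO", and the second then gives "AFNRJIINGWO".

AFNRJIINGWO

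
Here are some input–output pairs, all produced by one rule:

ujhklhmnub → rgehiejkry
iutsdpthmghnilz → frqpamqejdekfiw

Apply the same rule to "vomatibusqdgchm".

In each case the input is transformed by: shift every letter 3 places backward in the alphabet (wrapping around).
On "vomatibusqdgchm" that produces "sljxqfyrpnadzej".

sljxqfyrpnadzej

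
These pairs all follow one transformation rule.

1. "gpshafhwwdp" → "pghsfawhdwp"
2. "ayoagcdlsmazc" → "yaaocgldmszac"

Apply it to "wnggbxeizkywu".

nwggxbiekzwyu

The pattern: swap each adjacent pair of characters (1↔2, 3↔4, ...).
Doing the same to "wnggbxeizkywu": "nwggxbiekzwyu".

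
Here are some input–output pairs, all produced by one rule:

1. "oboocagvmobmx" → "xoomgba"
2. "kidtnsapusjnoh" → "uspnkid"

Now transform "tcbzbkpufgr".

The rule is to sort the characters into reverse alphabetical order, then keep every other character starting from the first (positions 1st, 3rd, 5th, ...).
For "tcbzbkpufgr", step one produces "zutrpkgfcbb"; step two turns that into "ztpgcb".

ztpgcb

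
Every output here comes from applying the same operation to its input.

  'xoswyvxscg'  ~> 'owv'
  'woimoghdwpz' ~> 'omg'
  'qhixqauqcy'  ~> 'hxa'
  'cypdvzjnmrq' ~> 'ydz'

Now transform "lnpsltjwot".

In each case the input is transformed by: keep every other character starting from the second (positions 2nd, 4th, 6th, ...), then keep only the first 3 characters.
Starting from "lnpsltjwot": after the first operation, "nstwt"; after the second, "nst".

nst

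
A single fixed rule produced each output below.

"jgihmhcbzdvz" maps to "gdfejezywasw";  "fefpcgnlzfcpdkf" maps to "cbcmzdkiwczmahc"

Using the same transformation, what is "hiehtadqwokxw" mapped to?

efbeqxantlhut

Looking at the pairs, the operation is to shift every letter 3 places backward in the alphabet (wrapping around).
"hiehtadqwokxw" → "efbeqxantlhut".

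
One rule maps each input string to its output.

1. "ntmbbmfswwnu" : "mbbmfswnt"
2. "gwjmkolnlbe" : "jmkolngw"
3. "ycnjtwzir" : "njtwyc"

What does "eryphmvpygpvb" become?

yphmvpyger

Each output is the input with this applied: delete the last 3 characters, then move the first 2 characters to the end (rotate left by 2).
Starting from "eryphmvpygpvb": after the first operation, "eryphmvpyg"; after the second, "yphmvpyger".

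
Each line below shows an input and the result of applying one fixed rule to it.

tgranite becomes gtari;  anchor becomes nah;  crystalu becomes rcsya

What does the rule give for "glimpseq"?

lgmis

Each output is the input with this applied: swap each adjacent pair of characters (1↔2, 3↔4, ...), then delete the last 3 characters.
Applying both steps to "glimpseq": "lgmispqe", then "lgmis".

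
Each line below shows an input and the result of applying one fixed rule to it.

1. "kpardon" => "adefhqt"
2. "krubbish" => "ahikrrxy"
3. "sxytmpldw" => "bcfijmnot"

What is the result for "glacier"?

bhqsuwy

Each output is the input with this applied: shift every letter 10 places backward in the alphabet (wrapping around), then sort the characters into alphabetical order.
On "glacier": the first step gives "wbqsyuh", and the second then gives "bhqsuwy".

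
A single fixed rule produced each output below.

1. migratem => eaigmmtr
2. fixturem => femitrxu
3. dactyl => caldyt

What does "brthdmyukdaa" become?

aadbhdmktryu

The rule is to sort the characters into alphabetical order, then swap each adjacent pair of characters (1↔2, 3↔4, ...).
For "brthdmyukdaa", step one produces "aabddhkmrtuy"; step two turns that into "aadbhdmktryu".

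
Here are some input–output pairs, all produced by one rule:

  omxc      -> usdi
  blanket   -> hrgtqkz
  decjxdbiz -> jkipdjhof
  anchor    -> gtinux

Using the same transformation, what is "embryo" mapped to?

kshxeu

The transformation: shift every letter 6 places forward in the alphabet (wrapping around).
"embryo" → "kshxeu".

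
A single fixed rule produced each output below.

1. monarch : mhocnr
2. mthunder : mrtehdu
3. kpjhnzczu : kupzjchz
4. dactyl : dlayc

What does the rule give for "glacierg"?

gglraec

Each output is the input with this applied: take characters alternately from the front and the back (1st, last, 2nd, 2nd-last, ...), then delete the last character.
So "glacierg" becomes "gglraec".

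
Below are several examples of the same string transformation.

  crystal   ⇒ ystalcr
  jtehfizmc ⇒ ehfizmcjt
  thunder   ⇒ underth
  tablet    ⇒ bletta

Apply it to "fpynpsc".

ynpscfp

The rule is to move the first 2 characters to the end (rotate left by 2).
So "fpynpsc" becomes "ynpscfp".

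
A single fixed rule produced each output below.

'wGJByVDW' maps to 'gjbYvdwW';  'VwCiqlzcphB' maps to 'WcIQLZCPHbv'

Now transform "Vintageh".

INTAGEHv

What's happening: flip the case of every letter, then move the first character to the end.
On "Vintageh" that produces "INTAGEHv".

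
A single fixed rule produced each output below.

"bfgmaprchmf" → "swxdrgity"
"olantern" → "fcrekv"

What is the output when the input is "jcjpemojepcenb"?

atagvdfavgtv

Looking at the pairs, the operation is to delete the last 2 characters, then shift every letter 9 places backward in the alphabet (wrapping around).
Starting from "jcjpemojepcenb": after the first operation, "jcjpemojepce"; after the second, "atagvdfavgtv".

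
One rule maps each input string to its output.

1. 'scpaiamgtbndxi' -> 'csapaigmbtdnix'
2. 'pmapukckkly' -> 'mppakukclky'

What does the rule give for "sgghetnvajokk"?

gshgtevnjakok

The pattern: swap each adjacent pair of characters (1↔2, 3↔4, ...).
Applying that to "sgghetnvajokk" gives "gshgtevnjakok".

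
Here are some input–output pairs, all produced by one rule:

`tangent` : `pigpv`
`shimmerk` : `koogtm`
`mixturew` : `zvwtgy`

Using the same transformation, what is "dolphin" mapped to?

nrjkp

The rule is to delete the first 2 characters, then shift every letter 2 places forward in the alphabet (wrapping around).
On "dolphin": the first step gives "lphin", and the second then gives "nrjkp".
(Check on "shimmerk": → "immerk" → "koogtm" ✓)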